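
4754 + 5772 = 10526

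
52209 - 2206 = 50003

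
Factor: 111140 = 2^2*5^1*5557^1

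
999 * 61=60939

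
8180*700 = 5726000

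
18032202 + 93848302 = 111880504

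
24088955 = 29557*815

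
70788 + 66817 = 137605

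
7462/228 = 32 + 83/114 ≈ 32.73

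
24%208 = 24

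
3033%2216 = 817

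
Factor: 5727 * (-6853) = -1 * 3^1 * 7^1 * 11^1 * 23^1 * 83^1 * 89^1 = -39247131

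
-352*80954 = -28495808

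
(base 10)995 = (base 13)5b7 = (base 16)3e3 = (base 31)113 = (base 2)1111100011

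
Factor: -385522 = -1*2^1*53^1*3637^1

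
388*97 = 37636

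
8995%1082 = 339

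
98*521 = 51058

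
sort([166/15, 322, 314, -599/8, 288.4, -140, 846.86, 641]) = [-140, -599/8, 166/15, 288.4, 314, 322, 641, 846.86]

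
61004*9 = 549036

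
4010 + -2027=1983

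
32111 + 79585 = 111696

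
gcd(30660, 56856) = 12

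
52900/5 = 10580 = 10580.00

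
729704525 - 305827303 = 423877222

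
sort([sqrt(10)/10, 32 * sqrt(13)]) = [sqrt(10)/10, 32 * sqrt(13)]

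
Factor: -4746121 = -1 * 467^1 * 10163^1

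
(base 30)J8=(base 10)578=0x242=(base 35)GI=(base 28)KI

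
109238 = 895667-786429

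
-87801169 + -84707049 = -172508218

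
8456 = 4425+4031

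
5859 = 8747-2888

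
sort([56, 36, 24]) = [24, 36, 56]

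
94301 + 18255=112556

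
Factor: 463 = 463^1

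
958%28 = 6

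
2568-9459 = -6891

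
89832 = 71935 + 17897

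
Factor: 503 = 503^1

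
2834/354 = 8 + 1/177≈8.01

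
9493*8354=79304522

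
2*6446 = 12892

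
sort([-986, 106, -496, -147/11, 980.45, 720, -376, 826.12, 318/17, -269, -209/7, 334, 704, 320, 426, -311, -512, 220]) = [-986, -512, -496, -376, -311, -269, -209/7, -147/11, 318/17, 106, 220, 320, 334, 426, 704, 720, 826.12, 980.45]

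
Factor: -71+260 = 3^3*7^1 = 189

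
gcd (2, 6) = 2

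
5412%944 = 692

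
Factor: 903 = 3^1*7^1*43^1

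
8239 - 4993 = 3246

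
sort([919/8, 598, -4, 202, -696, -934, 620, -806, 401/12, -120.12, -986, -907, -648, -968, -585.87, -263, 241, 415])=[-986, -968, -934, -907, -806, -696, -648, -585.87, -263, -120.12, -4, 401/12, 919/8, 202, 241, 415, 598, 620]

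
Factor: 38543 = 38543^1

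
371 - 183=188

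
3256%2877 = 379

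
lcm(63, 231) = 693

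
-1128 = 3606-4734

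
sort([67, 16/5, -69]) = [-69, 16/5, 67]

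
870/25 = 34+4/5 = 34.80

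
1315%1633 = 1315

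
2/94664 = 1/47332 ≈ 0.0000211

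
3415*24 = 81960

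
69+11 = 80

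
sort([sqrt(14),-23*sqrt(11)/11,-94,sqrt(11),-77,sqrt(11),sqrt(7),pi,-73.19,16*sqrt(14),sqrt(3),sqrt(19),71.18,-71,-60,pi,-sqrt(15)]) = [-94,-77,-73.19,-71,-60,-23*sqrt(11)/11,-sqrt(15),sqrt(3),sqrt(7),pi,pi,sqrt(11),sqrt(11),sqrt(14),sqrt(19),16*sqrt(14),71.18]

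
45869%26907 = 18962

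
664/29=22 + 26/29 ≈ 22.90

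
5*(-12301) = -61505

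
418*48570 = 20302260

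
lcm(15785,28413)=142065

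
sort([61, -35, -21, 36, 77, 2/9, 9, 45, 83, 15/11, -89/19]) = [-35, -21, -89/19, 2/9, 15/11, 9, 36, 45, 61, 77, 83]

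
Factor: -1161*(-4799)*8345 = 3^3*5^1*43^1*1669^1*4799^1 = 46495327455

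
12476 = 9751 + 2725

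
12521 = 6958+5563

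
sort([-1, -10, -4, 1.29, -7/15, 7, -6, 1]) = [-10, -6, -4, -1, -7/15, 1, 1.29, 7]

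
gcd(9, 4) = 1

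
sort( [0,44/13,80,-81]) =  [-81,0,44/13,80]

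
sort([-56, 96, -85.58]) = [-85.58, -56, 96]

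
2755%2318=437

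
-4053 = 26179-30232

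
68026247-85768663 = -17742416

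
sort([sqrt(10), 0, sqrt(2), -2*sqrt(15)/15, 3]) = [-2*sqrt(15)/15, 0, sqrt(2), 3, sqrt(10)]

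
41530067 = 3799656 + 37730411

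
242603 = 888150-645547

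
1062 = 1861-799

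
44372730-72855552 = -28482822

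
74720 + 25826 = 100546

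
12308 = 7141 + 5167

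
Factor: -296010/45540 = -1*2^(-1)*13^1 = -13/2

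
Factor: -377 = -1*13^1*29^1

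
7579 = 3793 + 3786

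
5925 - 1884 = 4041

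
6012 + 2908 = 8920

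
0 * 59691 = 0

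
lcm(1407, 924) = 61908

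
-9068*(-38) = 344584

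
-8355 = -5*1671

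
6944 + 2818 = 9762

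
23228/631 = 36 + 512/631 ≈ 36.81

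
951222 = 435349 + 515873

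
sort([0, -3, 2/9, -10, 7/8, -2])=[-10, -3, -2, 0, 2/9, 7/8]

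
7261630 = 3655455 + 3606175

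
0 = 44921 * 0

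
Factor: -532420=-1*2^2*5^1*7^1*3803^1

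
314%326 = 314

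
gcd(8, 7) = 1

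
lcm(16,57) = 912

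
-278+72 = -206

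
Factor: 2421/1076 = 2^(-2)*3^2 = 9/4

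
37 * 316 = 11692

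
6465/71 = 91+4/71≈91.06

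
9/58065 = 3/19355 ≈ 0.000155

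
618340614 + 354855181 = 973195795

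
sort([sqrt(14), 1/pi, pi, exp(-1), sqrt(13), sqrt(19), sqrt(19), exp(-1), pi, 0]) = [0, 1/pi, exp(-1), exp(-1), pi, pi, sqrt(13), sqrt(14), sqrt(19), sqrt(19)]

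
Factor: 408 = 2^3*3^1*17^1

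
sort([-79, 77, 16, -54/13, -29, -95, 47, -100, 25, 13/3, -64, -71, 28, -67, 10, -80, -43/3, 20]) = [-100, -95, -80, -79, -71, -67, -64, -29, -43/3, -54/13, 13/3, 10, 16, 20, 25, 28, 47, 77]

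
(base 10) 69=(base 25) 2j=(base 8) 105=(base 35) 1y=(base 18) 3f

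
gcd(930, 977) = 1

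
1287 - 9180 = -7893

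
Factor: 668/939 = 2^2*3^(-1)*167^1*313^(-1) 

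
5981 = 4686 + 1295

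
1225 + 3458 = 4683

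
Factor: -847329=-1 * 3^1 * 7^1 * 157^1 * 257^1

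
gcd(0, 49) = 49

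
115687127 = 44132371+71554756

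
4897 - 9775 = -4878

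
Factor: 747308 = 2^2*19^1*9833^1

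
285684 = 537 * 532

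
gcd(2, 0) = 2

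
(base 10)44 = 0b101100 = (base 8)54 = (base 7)62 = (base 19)26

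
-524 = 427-951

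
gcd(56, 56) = 56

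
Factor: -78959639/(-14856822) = 2^(-1)*3^(-2)*11^2*19^(-1)*43441^(-1)*652559^1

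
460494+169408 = 629902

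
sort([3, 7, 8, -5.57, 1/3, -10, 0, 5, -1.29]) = [-10, -5.57, -1.29, 0, 1/3, 3, 5, 7, 8]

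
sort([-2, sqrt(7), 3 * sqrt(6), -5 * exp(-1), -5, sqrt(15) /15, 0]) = [-5, -2, -5 * exp(-1), 0, sqrt(15) /15, sqrt(7), 3 * sqrt(6)]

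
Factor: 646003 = 646003^1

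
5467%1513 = 928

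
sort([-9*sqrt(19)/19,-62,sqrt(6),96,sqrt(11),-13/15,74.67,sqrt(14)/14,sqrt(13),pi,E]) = [-62,-9*sqrt(19)/19,-13/15,sqrt(14)/14,sqrt(6),E,pi,sqrt(11),sqrt(13),74.67,96]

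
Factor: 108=2^2 * 3^3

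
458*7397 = 3387826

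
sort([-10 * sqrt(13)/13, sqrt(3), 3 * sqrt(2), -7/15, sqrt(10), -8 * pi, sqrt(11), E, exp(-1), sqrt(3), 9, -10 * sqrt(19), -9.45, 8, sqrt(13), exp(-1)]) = [-10 * sqrt(19), -8 * pi, -9.45, -10 * sqrt(13)/13, -7/15, exp(-1), exp(-1), sqrt(3), sqrt(3), E, sqrt(10), sqrt(11), sqrt(13), 3 * sqrt(2), 8, 9]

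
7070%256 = 158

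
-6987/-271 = 25 + 212/271 ≈ 25.78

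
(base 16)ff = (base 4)3333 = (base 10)255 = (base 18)e3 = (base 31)87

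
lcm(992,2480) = 4960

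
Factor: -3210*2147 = -1*2^1*3^1*5^1*19^1*107^1*113^1 = -6891870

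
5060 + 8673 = 13733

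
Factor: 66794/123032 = 2^(-2)*13^(-2)*367^1 = 367/676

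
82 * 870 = 71340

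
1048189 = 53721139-52672950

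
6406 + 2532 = 8938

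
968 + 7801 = 8769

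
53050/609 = 87 + 67/609 ≈ 87.11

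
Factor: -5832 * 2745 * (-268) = 2^5 * 3^8 * 5^1 * 61^1 * 67^1 = 4290369120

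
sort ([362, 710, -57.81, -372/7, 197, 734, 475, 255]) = [-57.81, -372/7, 197, 255, 362, 475, 710, 734]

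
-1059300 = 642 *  (-1650)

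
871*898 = 782158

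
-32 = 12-44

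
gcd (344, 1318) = 2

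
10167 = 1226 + 8941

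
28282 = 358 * 79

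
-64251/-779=82+373/779 ≈ 82.48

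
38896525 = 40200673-1304148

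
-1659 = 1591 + -3250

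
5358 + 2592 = 7950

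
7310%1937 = 1499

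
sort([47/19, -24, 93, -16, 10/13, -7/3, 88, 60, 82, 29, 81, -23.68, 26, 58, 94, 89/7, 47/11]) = [-24, -23.68, -16, -7/3, 10/13, 47/19, 47/11, 89/7, 26, 29, 58, 60, 81, 82, 88, 93, 94]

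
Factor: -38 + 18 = -1 * 2^2 * 5^1 = -20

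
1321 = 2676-1355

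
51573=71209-19636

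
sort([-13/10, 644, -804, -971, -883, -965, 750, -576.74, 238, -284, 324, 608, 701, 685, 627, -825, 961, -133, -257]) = [-971, -965, -883, -825, -804, -576.74, -284, -257, -133, -13/10, 238, 324, 608, 627, 644, 685, 701, 750, 961]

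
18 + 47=65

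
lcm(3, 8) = 24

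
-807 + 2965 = 2158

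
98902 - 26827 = 72075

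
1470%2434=1470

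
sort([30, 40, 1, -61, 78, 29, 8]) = [-61, 1, 8, 29, 30, 40, 78]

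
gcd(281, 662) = 1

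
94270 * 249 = 23473230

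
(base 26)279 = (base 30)1ld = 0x607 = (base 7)4333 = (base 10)1543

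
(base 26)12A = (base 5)10423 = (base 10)738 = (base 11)611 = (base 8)1342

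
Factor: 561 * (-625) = -1 * 3^1 * 5^4 * 11^1 * 17^1 = -350625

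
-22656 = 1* (-22656)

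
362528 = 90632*4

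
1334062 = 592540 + 741522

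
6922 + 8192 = 15114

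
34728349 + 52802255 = 87530604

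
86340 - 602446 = -516106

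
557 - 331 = 226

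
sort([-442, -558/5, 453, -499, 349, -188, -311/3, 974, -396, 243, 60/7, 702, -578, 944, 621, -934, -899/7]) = [-934, -578, -499, -442, -396, -188, -899/7, -558/5, -311/3, 60/7, 243, 349, 453, 621, 702, 944, 974]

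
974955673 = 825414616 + 149541057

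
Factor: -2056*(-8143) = 2^3*17^1*257^1*479^1 = 16742008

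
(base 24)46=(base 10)102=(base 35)2w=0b1100110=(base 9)123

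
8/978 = 4/489 ≈ 0.00818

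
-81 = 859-940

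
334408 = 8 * 41801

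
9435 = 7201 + 2234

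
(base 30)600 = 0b1010100011000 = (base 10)5400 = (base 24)990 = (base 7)21513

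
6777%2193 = 198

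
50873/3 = 16957 + 2/3 ≈ 16957.67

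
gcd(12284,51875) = 83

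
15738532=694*22678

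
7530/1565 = 4+254/313 ≈ 4.81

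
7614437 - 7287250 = 327187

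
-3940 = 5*(-788)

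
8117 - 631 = 7486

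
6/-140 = -3/70 ≈ -0.0429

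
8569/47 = 182 + 15/47 ≈ 182.32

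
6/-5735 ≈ -0.00105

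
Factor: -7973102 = -1*2^1*17^1*151^1*1553^1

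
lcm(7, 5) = 35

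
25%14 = 11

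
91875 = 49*1875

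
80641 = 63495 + 17146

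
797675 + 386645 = 1184320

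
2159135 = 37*58355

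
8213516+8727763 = 16941279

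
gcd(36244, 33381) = 1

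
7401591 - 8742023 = -1340432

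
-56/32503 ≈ -0.00172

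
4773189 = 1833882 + 2939307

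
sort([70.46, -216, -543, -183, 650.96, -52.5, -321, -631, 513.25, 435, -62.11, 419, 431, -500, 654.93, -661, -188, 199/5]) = [-661, -631, -543, -500, -321, -216, -188, -183, -62.11, -52.5, 199/5, 70.46, 419, 431, 435, 513.25, 650.96, 654.93]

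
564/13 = 43+5/13 ≈ 43.38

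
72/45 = 1 + 3/5 = 1.60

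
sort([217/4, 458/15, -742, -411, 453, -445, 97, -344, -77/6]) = [-742, -445, -411, -344, -77/6, 458/15, 217/4, 97, 453]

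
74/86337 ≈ 0.000857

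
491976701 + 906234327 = 1398211028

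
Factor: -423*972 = -1*2^2*3^7*47^1 = -411156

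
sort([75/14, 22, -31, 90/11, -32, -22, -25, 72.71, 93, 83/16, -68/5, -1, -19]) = [-32, -31, -25, -22, -19, -68/5, -1, 83/16, 75/14, 90/11, 22, 72.71, 93]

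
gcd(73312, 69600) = 928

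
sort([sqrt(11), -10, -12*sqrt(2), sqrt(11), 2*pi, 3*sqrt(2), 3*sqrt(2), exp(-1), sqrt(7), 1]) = [-12*sqrt(2), -10, exp(-1), 1, sqrt(7), sqrt(11), sqrt(11), 3*sqrt(2), 3*sqrt(2), 2*pi]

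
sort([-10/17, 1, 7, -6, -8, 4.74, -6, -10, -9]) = [-10, -9, -8, -6, -6, -10/17, 1, 4.74, 7]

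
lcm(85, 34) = 170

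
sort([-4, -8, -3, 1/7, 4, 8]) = [-8, -4, -3, 1/7, 4, 8]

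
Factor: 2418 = 2^1 * 3^1 * 13^1 * 31^1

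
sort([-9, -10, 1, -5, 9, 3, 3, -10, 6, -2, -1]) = [-10, -10, -9, -5, -2, -1, 1, 3, 3, 6, 9]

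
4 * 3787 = 15148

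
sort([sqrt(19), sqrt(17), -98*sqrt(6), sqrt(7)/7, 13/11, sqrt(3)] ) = [-98*sqrt(6), sqrt(7)/7, 13/11, sqrt(3), sqrt(17), sqrt(19)] 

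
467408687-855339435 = -387930748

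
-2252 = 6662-8914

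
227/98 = 2 + 31/98 ≈ 2.32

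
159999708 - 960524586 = -800524878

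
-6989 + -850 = -7839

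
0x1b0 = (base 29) eq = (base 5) 3212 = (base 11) 363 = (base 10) 432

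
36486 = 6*6081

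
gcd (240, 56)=8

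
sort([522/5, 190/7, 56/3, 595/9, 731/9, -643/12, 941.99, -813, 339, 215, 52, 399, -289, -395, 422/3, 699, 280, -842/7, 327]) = [-813, -395, -289, -842/7, -643/12, 56/3, 190/7, 52, 595/9, 731/9, 522/5, 422/3, 215, 280, 327, 339, 399, 699, 941.99]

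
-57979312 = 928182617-986161929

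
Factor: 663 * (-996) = -1 * 2^2 * 3^2 * 13^1 * 17^1 * 83^1 = -660348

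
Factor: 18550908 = 2^2*3^2*251^1*2053^1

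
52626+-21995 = 30631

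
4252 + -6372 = -2120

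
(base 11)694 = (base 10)829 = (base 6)3501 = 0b1100111101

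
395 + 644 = 1039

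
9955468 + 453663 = 10409131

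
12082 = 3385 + 8697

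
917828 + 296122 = 1213950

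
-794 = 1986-2780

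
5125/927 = 5 + 490/927 ≈ 5.53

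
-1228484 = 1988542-3217026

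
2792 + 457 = 3249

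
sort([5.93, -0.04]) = [-0.04, 5.93]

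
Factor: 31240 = 2^3*5^1*11^1*71^1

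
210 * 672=141120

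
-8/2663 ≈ -0.00300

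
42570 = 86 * 495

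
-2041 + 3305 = 1264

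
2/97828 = 1/48914 ≈ 0.0000204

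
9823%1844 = 603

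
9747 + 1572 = 11319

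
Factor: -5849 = -1 * 5849^1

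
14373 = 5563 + 8810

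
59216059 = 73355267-14139208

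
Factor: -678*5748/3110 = -1*2^2*3^2*5^(-1)*113^1*311^(-1)*479^1 = -1948572/1555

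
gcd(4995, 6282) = 9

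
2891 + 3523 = 6414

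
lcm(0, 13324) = 0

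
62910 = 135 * 466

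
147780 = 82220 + 65560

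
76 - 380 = -304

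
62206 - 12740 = 49466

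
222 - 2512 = -2290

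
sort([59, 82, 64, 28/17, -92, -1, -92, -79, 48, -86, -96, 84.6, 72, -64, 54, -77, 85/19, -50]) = [-96, -92, -92, -86, -79, -77, -64, -50, -1, 28/17, 85/19, 48, 54, 59, 64, 72, 82, 84.6]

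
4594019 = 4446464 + 147555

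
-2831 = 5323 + -8154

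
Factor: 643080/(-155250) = -1*2^2*3^(-2)*5^(-2)*233^1 = -932/225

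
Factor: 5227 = 5227^1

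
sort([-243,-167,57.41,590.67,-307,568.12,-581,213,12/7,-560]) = [-581,-560,-307,-243,-167,12/7,57.41,213,568.12,590.67]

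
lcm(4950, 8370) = 460350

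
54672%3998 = 2698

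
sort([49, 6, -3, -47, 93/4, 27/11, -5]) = [-47, -5, -3, 27/11, 6, 93/4, 49]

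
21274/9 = 2363 + 7/9 ≈ 2363.78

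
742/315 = 2+16/45 ≈ 2.36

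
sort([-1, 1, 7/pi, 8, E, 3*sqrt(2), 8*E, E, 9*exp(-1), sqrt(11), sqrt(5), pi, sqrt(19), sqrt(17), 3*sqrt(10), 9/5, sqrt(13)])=[-1, 1, 9/5, 7/pi, sqrt(5), E, E, pi, 9*exp(-1), sqrt(11), sqrt(13), sqrt(17), 3*sqrt(2), sqrt(19), 8, 3*sqrt(10), 8*E]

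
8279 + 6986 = 15265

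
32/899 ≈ 0.0356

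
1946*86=167356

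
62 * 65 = 4030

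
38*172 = 6536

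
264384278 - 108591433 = 155792845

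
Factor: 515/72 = 2^(-3)*3^(-2)*5^1*103^1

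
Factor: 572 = 2^2 * 11^1 * 13^1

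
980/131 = 7 + 63/131 ≈ 7.48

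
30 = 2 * 15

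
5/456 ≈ 0.0110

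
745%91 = 17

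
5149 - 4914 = 235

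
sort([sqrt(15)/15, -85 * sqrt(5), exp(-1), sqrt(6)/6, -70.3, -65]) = [-85 * sqrt(5), -70.3, -65, sqrt(15)/15, exp(-1), sqrt(6)/6]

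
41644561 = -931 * (-44731)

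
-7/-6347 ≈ 0.00110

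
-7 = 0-7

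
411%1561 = 411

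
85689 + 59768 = 145457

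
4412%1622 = 1168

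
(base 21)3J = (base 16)52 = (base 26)34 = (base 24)3A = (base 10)82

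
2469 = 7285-4816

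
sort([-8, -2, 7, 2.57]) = [-8, -2, 2.57, 7]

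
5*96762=483810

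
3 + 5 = 8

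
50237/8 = 6279 + 5/8 ≈ 6279.63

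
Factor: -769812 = -1*2^2*3^1*64151^1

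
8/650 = 4/325 ≈ 0.0123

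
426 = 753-327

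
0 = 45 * 0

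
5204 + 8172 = 13376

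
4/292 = 1/73 ≈ 0.0137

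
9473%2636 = 1565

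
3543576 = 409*8664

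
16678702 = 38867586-22188884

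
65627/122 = 537 + 113/122 ≈ 537.93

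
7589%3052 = 1485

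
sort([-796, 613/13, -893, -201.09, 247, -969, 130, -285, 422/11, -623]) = [-969, -893, -796, -623, -285, -201.09, 422/11, 613/13, 130, 247]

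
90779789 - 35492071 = 55287718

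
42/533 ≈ 0.0788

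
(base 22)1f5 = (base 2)1100110011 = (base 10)819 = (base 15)399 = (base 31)qd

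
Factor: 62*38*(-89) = -1*2^2*19^1*31^1*89^1 = -209684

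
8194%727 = 197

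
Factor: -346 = -1*2^1*173^1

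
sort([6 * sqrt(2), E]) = [E, 6 * sqrt(2)]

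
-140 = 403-543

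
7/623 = 1/89 ≈ 0.0112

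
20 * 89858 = 1797160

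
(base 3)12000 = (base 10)135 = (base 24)5f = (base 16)87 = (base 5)1020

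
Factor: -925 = -1*5^2*37^1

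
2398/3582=1199/1791 ≈ 0.669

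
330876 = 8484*39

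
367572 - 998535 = -630963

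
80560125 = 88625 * 909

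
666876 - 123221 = 543655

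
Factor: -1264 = -1*2^4*79^1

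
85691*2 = 171382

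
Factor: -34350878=-1*2^1*83^1*206933^1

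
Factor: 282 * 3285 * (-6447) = -1 * 2^1 * 3^4 * 5^1 * 7^1 * 47^1 * 73^1 * 307^1 = -5972307390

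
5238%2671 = 2567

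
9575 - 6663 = 2912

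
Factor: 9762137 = 7^1*11^1*126781^1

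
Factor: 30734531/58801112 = 2^(-3)*37^1*113^1*409^(-1)*7351^1*17971^(-1)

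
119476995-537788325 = -418311330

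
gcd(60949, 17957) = 1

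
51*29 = 1479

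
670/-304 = -335/152 ≈ -2.20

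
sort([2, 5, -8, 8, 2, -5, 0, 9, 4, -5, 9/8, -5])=[-8, -5, -5, -5, 0, 9/8, 2, 2, 4, 5, 8, 9]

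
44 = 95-51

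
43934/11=3994=3994.00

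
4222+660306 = 664528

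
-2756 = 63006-65762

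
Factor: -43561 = -1*7^3*127^1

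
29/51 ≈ 0.569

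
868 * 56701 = 49216468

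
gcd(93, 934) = 1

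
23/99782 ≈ 0.000231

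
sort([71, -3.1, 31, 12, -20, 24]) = [-20, -3.1, 12, 24, 31, 71]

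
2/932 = 1/466 ≈ 0.00215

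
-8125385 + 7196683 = -928702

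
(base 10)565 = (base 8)1065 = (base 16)235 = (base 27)kp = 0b1000110101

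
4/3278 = 2/1639 ≈ 0.00122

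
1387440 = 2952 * 470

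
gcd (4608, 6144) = 1536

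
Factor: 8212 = 2^2*2053^1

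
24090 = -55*(-438)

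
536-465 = 71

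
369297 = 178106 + 191191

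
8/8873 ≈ 0.000902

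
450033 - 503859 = -53826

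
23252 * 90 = 2092680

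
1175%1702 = 1175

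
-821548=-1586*518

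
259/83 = 3 + 10/83 ≈ 3.12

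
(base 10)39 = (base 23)1g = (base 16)27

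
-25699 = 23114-48813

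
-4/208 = -1/52 ≈ -0.0192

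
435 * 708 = 307980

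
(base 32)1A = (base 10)42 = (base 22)1K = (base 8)52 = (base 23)1J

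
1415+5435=6850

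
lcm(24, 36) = 72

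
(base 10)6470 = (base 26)9em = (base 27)8nh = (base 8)14506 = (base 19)hha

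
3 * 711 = 2133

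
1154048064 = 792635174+361412890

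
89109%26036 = 11001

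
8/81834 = 4/40917 ≈ 0.0000978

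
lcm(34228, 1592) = 68456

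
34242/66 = 518 + 9/11 ≈ 518.82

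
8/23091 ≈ 0.000346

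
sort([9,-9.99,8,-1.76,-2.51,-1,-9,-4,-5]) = [-9.99,-9,-5,-4,-2.51,-1.76,-1,8,9]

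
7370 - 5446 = 1924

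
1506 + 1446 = 2952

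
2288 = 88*26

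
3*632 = 1896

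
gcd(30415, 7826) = 7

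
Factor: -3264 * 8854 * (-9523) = 2^7 * 3^1 * 17^1 * 19^1 * 89^1 * 107^1 * 233^1 = 275209519488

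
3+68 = 71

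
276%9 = 6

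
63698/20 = 3184 + 9/10 = 3184.90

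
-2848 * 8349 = -23777952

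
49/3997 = 7/571 ≈ 0.0123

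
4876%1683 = 1510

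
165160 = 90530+74630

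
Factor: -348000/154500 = -1*2^3*29^1*103^(-1) = -232/103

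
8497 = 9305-808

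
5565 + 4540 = 10105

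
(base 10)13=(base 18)d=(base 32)d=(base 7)16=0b1101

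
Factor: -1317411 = -1*3^3*59^1*827^1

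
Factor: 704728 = 2^3*137^1*643^1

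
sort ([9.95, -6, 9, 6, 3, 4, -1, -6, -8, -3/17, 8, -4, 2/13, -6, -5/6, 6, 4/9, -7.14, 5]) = [-8, -7.14, -6, -6, -6, -4, -1, -5/6, -3/17, 2/13, 4/9, 3, 4, 5, 6, 6, 8, 9, 9.95]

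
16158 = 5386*3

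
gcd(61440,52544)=64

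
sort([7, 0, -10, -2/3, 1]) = [-10, -2/3, 0, 1, 7]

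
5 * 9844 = 49220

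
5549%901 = 143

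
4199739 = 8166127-3966388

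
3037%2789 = 248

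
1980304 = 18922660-16942356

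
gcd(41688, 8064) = 72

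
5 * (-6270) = -31350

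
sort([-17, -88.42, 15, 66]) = [-88.42, -17, 15, 66]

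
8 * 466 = 3728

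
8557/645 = 199/15 ≈ 13.27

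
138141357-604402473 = -466261116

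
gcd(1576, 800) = 8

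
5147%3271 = 1876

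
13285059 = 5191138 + 8093921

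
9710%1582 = 218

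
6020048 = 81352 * 74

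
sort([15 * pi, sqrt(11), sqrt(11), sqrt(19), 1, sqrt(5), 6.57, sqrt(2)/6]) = [sqrt(2)/6, 1, sqrt(5), sqrt(11), sqrt(11), sqrt(19), 6.57, 15 * pi]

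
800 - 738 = 62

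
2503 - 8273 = -5770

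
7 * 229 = 1603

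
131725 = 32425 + 99300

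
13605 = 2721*5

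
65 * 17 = 1105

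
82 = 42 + 40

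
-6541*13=-85033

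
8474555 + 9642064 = 18116619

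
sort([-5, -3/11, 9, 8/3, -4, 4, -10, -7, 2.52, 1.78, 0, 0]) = [-10, -7, -5, -4, -3/11, 0, 0, 1.78, 2.52, 8/3, 4, 9]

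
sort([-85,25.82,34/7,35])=[-85,34/7,25.82,35]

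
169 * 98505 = 16647345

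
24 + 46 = 70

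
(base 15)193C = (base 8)12521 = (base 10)5457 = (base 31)5L1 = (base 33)50C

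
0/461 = 0 = 0.00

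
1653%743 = 167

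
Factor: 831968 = 2^5*25999^1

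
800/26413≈0.0303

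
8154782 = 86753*94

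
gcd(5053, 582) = 1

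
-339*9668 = -3277452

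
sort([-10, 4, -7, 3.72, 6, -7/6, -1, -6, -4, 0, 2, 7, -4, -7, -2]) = [-10, -7, -7, -6, -4, -4, -2, -7/6, -1, 0, 2, 3.72, 4, 6, 7]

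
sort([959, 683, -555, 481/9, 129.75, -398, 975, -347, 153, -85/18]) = [-555, -398, -347, -85/18, 481/9, 129.75, 153, 683, 959, 975]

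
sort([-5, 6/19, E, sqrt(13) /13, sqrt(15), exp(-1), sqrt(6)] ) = [-5, sqrt(13) /13, 6/19, exp(-1), sqrt(6), E, sqrt(15)] 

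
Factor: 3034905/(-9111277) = -1 * 3^1 * 5^1 * 7^(-1) * 103^(-1) * 12637^(-1) * 202327^1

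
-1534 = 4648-6182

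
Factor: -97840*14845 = -1*2^4*5^2*1223^1*2969^1 = -1452434800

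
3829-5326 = -1497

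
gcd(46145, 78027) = 839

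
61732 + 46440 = 108172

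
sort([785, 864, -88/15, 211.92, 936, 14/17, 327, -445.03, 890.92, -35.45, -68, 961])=[-445.03, -68, -35.45, -88/15, 14/17, 211.92, 327, 785, 864, 890.92, 936, 961]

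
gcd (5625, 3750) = 1875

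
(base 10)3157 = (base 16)c55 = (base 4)301111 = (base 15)e07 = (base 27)48p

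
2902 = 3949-1047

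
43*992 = 42656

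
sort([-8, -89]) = [-89, -8]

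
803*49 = 39347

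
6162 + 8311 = 14473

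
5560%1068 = 220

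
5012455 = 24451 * 205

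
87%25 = 12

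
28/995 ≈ 0.0281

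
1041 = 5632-4591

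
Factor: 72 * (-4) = -1 * 2^5 * 3^2 = -288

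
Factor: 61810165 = 5^1*29^1*37^1*41^1*281^1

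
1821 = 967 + 854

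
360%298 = 62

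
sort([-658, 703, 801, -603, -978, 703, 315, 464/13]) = [-978, -658, -603, 464/13, 315, 703, 703, 801]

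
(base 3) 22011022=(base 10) 5948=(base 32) 5ps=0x173c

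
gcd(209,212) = 1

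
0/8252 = 0 = 0.00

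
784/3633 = 112/519 ≈ 0.216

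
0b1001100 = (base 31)2e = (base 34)28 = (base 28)2k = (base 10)76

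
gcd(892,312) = 4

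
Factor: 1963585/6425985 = 3^(-1)*13^1*17^1*53^(-1)*59^(-1)*137^(-1)*1777^1 = 392717/1285197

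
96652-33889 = 62763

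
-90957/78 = -1166 - 3/26 ≈ -1166.12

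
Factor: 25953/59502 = 2^(-1) * 41^1 * 47^(-1) = 41/94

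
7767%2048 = 1623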